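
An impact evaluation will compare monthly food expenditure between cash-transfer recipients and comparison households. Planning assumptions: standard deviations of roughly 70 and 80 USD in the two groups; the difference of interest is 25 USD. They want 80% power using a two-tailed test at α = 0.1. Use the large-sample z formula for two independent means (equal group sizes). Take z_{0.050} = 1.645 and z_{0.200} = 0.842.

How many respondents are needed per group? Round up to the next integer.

n = 112 per group

n = (z_{α/2} + z_β)² · (σ₁² + σ₂²) / δ²
  = (1.645 + 0.842)² · (70² + 80² = 11300) / 25²
  = 6.1852 · 11300 / 625
  = 111.83
Round up → n = 112 per group.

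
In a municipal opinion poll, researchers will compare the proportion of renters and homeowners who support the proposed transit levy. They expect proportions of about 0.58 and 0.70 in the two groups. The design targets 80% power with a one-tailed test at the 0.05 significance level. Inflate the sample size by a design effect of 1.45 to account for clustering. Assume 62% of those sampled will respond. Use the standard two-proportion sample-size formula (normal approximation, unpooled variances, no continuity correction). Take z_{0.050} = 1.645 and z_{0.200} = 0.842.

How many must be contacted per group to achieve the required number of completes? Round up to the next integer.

n = 456 per group

n = (z_α + z_β)² · [p₁(1−p₁) + p₂(1−p₂)] / (p₁ − p₂)²
  = (1.645 + 0.842)² · (0.58·0.42 + 0.70·0.30) / (-0.12)²
  = (2.487)² · (0.2436 + 0.2100) / 0.0144
  = 6.1852 · 0.4536 / 0.0144
  = 194.83
Design effect: 1.45 × 194.83 = 282.51.
Adjust for 62% response: 282.51 / 0.62 = 455.66.
Round up → n = 456 per group.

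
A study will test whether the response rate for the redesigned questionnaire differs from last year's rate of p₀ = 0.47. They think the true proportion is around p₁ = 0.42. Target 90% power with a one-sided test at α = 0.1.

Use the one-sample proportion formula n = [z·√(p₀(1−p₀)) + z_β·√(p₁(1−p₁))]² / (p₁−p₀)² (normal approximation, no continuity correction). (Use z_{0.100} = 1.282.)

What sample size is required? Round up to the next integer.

n = [z_α·√(p₀q₀) + z_β·√(p₁q₁)]² / (p₁ − p₀)²
  = [1.282·√(0.47·0.53) + 1.282·√(0.42·0.58)]² / (-0.05)²
  = [1.282·0.4991 + 1.282·0.4936]² / 0.0025
  = [1.2726]² / 0.0025
  = 647.79
Round up → n = 648.

n = 648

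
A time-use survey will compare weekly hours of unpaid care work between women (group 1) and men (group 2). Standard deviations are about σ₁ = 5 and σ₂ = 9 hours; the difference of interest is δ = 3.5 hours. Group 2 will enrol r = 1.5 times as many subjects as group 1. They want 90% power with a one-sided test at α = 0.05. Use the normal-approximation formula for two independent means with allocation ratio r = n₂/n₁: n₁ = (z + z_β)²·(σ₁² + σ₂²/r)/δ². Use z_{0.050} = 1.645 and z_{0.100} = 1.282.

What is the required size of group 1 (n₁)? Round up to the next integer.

n₁ = 56

n₁ = (z_α + z_β)² · (σ₁² + σ₂²/r) / δ²
   = (1.645 + 1.282)² · (5² + 9²/1.5) / 3.5²
   = 8.5673 · (25 + 54) / 12.25
   = 8.5673 · 79 / 12.25
   = 55.25
Round up → n₁ = 56; n₂ = r·n₁ = 1.5 × 56 = 84.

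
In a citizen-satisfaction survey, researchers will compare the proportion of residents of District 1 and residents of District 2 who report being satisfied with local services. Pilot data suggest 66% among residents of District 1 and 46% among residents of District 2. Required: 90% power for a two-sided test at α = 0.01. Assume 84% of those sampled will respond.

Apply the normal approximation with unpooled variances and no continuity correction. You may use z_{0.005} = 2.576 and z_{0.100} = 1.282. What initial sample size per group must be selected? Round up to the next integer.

n = (z_{α/2} + z_β)² · [p₁(1−p₁) + p₂(1−p₂)] / (p₁ − p₂)²
  = (2.576 + 1.282)² · (0.66·0.34 + 0.46·0.54) / (0.20)²
  = (3.858)² · (0.2244 + 0.2484) / 0.0400
  = 14.8842 · 0.4728 / 0.0400
  = 175.93
Adjust for 84% response: 175.93 / 0.84 = 209.44.
Round up → n = 210 per group.

n = 210 per group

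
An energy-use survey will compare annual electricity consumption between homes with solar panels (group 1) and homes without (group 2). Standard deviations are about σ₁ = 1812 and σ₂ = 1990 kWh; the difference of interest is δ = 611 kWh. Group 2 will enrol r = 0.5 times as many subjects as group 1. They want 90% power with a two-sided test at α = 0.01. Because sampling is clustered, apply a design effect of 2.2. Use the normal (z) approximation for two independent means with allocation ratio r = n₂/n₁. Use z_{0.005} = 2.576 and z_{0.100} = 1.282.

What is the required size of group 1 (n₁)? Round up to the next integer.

n₁ = 983

n₁ = (z_{α/2} + z_β)² · (σ₁² + σ₂²/r) / δ²
   = (2.576 + 1.282)² · (1812² + 1990²/0.5) / 611²
   = 14.8842 · (3283344 + 7920200) / 373321
   = 14.8842 · 11203544 / 373321
   = 446.68
Design effect: 2.2 × 446.68 = 982.70.
Round up → n₁ = 983; n₂ = r·n₁ = 0.5 × 983 = 492.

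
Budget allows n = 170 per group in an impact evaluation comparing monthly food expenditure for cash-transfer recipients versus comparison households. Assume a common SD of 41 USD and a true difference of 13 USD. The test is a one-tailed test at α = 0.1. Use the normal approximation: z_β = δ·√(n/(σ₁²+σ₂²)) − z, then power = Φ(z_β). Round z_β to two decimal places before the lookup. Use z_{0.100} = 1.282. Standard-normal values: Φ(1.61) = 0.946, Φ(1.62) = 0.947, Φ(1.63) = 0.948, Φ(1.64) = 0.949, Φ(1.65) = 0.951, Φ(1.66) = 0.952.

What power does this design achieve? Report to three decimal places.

z_β = δ·√(n/(σ₁²+σ₂²)) − z_α
    = 13 · √(170/3362) − 1.282
    = 13 · 0.22487 − 1.282
    = 2.9233 − 1.282 = 1.6413 → 1.64
Power = Φ(1.64) = 0.949.

Power ≈ 0.949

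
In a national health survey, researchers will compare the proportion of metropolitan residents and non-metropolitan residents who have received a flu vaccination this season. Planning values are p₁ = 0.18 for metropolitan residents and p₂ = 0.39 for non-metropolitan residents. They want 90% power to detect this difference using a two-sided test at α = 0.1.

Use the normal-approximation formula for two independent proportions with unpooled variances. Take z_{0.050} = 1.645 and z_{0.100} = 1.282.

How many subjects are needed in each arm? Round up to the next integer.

n = (z_{α/2} + z_β)² · [p₁(1−p₁) + p₂(1−p₂)] / (p₁ − p₂)²
  = (1.645 + 1.282)² · (0.18·0.82 + 0.39·0.61) / (-0.21)²
  = (2.927)² · (0.1476 + 0.2379) / 0.0441
  = 8.5673 · 0.3855 / 0.0441
  = 74.89
Round up → n = 75 per group.

n = 75 per group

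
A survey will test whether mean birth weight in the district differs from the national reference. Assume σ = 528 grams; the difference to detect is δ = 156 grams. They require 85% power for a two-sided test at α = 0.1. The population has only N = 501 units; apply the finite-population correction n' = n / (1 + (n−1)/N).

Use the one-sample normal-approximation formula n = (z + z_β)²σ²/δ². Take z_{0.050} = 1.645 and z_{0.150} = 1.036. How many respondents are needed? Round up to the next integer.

n = 71

n = (z_{α/2} + z_β)² · σ² / δ²
  = (1.645 + 1.036)² · 528² / 156²
  = 7.1878 · 278784 / 24336
  = 82.34
Finite-population correction (N = 501): 82.34 / (1 + (82.34 − 1)/501) = 70.84.
Round up → n = 71.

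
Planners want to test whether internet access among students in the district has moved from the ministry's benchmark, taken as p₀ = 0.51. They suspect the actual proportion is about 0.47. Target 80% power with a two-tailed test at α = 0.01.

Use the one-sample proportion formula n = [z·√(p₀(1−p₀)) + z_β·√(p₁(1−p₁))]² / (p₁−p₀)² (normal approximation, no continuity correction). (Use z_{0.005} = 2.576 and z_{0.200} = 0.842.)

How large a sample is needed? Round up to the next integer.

n = 1824

n = [z_{α/2}·√(p₀q₀) + z_β·√(p₁q₁)]² / (p₁ − p₀)²
  = [2.576·√(0.51·0.49) + 0.842·√(0.47·0.53)]² / (-0.04)²
  = [2.576·0.4999 + 0.842·0.4991]² / 0.0016
  = [1.7080]² / 0.0016
  = 1823.26
Round up → n = 1824.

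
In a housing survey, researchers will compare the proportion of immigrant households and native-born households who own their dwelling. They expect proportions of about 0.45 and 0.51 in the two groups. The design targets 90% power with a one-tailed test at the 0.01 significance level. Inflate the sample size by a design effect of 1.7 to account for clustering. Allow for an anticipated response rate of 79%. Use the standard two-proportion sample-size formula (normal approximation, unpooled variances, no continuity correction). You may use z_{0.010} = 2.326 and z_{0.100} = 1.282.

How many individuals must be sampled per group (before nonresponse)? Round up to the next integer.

n = (z_α + z_β)² · [p₁(1−p₁) + p₂(1−p₂)] / (p₁ − p₂)²
  = (2.326 + 1.282)² · (0.45·0.55 + 0.51·0.49) / (-0.06)²
  = (3.608)² · (0.2475 + 0.2499) / 0.0036
  = 13.0177 · 0.4974 / 0.0036
  = 1798.61
Design effect: 1.7 × 1798.61 = 3057.63.
Adjust for 79% response: 3057.63 / 0.79 = 3870.42.
Round up → n = 3871 per group.

n = 3871 per group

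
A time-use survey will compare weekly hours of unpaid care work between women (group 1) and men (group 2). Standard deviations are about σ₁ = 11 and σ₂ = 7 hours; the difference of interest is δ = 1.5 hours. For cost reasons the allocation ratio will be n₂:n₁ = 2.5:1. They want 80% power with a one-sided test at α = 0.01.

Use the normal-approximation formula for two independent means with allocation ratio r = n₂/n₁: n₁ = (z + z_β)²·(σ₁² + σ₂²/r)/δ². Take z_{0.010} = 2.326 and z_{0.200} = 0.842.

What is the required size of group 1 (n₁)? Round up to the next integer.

n₁ = (z_α + z_β)² · (σ₁² + σ₂²/r) / δ²
   = (2.326 + 0.842)² · (11² + 7²/2.5) / 1.5²
   = 10.0362 · (121 + 19.6) / 2.25
   = 10.0362 · 140.6 / 2.25
   = 627.15
Round up → n₁ = 628; n₂ = r·n₁ = 2.5 × 628 = 1570.

n₁ = 628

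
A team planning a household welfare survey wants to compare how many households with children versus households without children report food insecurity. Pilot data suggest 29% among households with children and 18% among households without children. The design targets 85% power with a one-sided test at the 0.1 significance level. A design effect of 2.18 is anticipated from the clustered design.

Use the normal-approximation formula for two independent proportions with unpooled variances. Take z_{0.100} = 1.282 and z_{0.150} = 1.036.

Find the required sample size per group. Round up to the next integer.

n = (z_α + z_β)² · [p₁(1−p₁) + p₂(1−p₂)] / (p₁ − p₂)²
  = (1.282 + 1.036)² · (0.29·0.71 + 0.18·0.82) / (0.11)²
  = (2.318)² · (0.2059 + 0.1476) / 0.0121
  = 5.3731 · 0.3535 / 0.0121
  = 156.98
Design effect: 2.18 × 156.98 = 342.21.
Round up → n = 343 per group.

n = 343 per group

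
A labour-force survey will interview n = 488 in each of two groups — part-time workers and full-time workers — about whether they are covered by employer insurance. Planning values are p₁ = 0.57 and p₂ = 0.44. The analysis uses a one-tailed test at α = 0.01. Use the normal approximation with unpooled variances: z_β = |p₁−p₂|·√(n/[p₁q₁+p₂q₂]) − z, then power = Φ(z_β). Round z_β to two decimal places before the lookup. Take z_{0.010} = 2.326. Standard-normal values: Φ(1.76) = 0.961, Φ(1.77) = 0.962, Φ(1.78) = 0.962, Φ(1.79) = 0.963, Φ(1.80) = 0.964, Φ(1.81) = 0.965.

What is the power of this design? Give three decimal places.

Power ≈ 0.962

z_β = |p₁−p₂|·√(n/[p₁q₁+p₂q₂]) − z_α
    = 0.13 · √(488/0.4915) − 2.326
    = 0.13 · 31.5100 − 2.326
    = 4.0963 − 2.326 = 1.7703 → 1.77
Power = Φ(1.77) = 0.962.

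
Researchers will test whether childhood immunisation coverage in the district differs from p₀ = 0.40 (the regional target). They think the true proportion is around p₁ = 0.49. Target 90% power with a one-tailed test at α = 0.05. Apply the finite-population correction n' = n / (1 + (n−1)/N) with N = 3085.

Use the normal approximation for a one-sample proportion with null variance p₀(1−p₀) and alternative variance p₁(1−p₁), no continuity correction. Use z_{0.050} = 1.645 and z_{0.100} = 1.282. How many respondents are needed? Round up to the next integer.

n = 239

n = [z_α·√(p₀q₀) + z_β·√(p₁q₁)]² / (p₁ − p₀)²
  = [1.645·√(0.40·0.60) + 1.282·√(0.49·0.51)]² / (0.09)²
  = [1.645·0.4899 + 1.282·0.4999]² / 0.0081
  = [1.4468]² / 0.0081
  = 258.41
Finite-population correction (N = 3085): 258.41 / (1 + (258.41 − 1)/3085) = 238.51.
Round up → n = 239.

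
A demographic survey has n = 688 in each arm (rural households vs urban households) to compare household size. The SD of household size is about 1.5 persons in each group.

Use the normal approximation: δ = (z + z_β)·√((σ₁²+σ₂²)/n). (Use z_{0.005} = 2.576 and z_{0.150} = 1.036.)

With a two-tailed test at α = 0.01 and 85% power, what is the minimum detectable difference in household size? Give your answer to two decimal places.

Minimum detectable difference ≈ 0.29 persons

δ = (z_{α/2} + z_β) · √((σ₁²+σ₂²)/n)
  = (2.576 + 1.036) · √(4.5/688)
  = 3.612 · √0.00654
  = 3.612 · 0.0809
  = 0.2921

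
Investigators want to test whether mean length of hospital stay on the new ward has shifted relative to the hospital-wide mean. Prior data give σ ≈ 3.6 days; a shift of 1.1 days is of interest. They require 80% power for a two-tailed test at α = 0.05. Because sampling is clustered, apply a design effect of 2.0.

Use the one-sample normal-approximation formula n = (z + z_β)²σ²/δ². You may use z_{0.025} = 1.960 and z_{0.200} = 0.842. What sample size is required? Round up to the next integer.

n = 169

n = (z_{α/2} + z_β)² · σ² / δ²
  = (1.960 + 0.842)² · 3.6² / 1.1²
  = 7.8512 · 12.96 / 1.21
  = 84.09
Design effect: 2.0 × 84.09 = 168.18.
Round up → n = 169.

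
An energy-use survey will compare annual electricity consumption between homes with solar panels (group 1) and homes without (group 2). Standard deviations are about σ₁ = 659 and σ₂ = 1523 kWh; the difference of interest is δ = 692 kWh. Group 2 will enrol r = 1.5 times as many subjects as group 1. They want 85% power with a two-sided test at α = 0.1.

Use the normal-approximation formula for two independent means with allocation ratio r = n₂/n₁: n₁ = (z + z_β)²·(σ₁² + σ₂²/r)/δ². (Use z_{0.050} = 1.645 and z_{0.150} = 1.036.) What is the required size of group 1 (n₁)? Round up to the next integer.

n₁ = (z_{α/2} + z_β)² · (σ₁² + σ₂²/r) / δ²
   = (1.645 + 1.036)² · (659² + 1523²/1.5) / 692²
   = 7.1878 · (434281 + 1546352.7) / 478864
   = 7.1878 · 1980633.7 / 478864
   = 29.73
Round up → n₁ = 30; n₂ = r·n₁ = 1.5 × 30 = 45.

n₁ = 30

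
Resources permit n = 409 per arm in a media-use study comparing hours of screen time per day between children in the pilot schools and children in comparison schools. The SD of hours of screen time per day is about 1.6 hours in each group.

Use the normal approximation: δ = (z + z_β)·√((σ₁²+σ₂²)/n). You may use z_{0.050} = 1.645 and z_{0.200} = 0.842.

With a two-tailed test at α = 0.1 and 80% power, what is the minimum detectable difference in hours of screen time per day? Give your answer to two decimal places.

δ = (z_{α/2} + z_β) · √((σ₁²+σ₂²)/n)
  = (1.645 + 0.842) · √(5.12/409)
  = 2.487 · √0.01252
  = 2.487 · 0.1119
  = 0.2783

Minimum detectable difference ≈ 0.28 hours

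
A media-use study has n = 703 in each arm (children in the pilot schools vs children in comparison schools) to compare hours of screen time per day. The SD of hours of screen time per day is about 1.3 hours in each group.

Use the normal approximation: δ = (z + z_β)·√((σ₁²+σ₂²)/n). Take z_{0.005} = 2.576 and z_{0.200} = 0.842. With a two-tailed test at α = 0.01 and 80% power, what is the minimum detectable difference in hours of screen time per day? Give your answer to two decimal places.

δ = (z_{α/2} + z_β) · √((σ₁²+σ₂²)/n)
  = (2.576 + 0.842) · √(3.38/703)
  = 3.418 · √0.00481
  = 3.418 · 0.0693
  = 0.2370

Minimum detectable difference ≈ 0.24 hours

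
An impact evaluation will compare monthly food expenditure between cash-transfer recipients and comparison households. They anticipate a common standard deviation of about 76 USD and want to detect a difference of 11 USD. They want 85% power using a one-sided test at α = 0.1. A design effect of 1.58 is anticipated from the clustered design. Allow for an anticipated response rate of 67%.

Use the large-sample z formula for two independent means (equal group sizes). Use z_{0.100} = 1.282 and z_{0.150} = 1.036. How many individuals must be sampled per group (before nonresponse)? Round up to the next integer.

n = 1210 per group

n = (z_α + z_β)² · (σ₁² + σ₂²) / δ²
  = (1.282 + 1.036)² · (2·76² = 11552) / 11²
  = 5.3731 · 11552 / 121
  = 512.98
Design effect: 1.58 × 512.98 = 810.51.
Adjust for 67% response: 810.51 / 0.67 = 1209.71.
Round up → n = 1210 per group.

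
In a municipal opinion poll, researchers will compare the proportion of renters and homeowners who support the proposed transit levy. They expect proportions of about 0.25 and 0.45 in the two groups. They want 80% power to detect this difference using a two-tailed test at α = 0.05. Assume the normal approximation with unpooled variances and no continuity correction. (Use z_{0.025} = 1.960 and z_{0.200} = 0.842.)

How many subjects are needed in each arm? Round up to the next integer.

n = 86 per group

n = (z_{α/2} + z_β)² · [p₁(1−p₁) + p₂(1−p₂)] / (p₁ − p₂)²
  = (1.960 + 0.842)² · (0.25·0.75 + 0.45·0.55) / (-0.20)²
  = (2.802)² · (0.1875 + 0.2475) / 0.0400
  = 7.8512 · 0.4350 / 0.0400
  = 85.38
Round up → n = 86 per group.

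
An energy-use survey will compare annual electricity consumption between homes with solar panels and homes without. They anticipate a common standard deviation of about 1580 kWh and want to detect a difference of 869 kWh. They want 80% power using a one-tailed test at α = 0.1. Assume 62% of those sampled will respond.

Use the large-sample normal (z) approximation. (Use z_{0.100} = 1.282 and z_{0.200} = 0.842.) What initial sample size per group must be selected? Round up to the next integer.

n = 49 per group

n = (z_α + z_β)² · (σ₁² + σ₂²) / δ²
  = (1.282 + 0.842)² · (2·1580² = 4992800) / 869²
  = 4.5114 · 4992800 / 755161
  = 29.83
Adjust for 62% response: 29.83 / 0.62 = 48.11.
Round up → n = 49 per group.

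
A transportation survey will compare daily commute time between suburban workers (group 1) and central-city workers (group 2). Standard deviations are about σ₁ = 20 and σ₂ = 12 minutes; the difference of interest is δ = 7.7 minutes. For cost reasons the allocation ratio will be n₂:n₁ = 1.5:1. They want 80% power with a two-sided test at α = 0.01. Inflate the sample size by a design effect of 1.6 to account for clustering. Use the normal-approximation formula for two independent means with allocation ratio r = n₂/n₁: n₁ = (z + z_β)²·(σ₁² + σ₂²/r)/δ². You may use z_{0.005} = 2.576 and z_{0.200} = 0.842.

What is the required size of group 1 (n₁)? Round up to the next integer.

n₁ = (z_{α/2} + z_β)² · (σ₁² + σ₂²/r) / δ²
   = (2.576 + 0.842)² · (20² + 12²/1.5) / 7.7²
   = 11.6827 · (400 + 96) / 59.29
   = 11.6827 · 496 / 59.29
   = 97.73
Design effect: 1.6 × 97.73 = 156.37.
Round up → n₁ = 157; n₂ = r·n₁ = 1.5 × 157 = 236.

n₁ = 157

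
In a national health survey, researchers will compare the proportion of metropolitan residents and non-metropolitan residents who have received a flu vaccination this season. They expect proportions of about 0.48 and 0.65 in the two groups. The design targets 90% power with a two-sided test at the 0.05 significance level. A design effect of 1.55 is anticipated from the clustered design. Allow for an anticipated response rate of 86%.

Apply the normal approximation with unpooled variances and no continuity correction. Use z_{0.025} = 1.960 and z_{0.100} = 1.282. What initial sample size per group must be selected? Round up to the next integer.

n = (z_{α/2} + z_β)² · [p₁(1−p₁) + p₂(1−p₂)] / (p₁ − p₂)²
  = (1.960 + 1.282)² · (0.48·0.52 + 0.65·0.35) / (-0.17)²
  = (3.242)² · (0.2496 + 0.2275) / 0.0289
  = 10.5106 · 0.4771 / 0.0289
  = 173.52
Design effect: 1.55 × 173.52 = 268.95.
Adjust for 86% response: 268.95 / 0.86 = 312.73.
Round up → n = 313 per group.

n = 313 per group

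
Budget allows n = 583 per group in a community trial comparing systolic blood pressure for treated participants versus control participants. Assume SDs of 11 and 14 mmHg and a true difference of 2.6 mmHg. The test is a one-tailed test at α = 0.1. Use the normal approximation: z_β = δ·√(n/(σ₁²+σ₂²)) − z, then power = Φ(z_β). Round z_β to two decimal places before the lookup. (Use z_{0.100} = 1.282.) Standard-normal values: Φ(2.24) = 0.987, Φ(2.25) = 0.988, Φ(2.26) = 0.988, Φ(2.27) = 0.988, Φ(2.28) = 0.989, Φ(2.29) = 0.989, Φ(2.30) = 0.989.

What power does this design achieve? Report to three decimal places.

z_β = δ·√(n/(σ₁²+σ₂²)) − z_α
    = 2.6 · √(583/317) − 1.282
    = 2.6 · 1.35614 − 1.282
    = 3.5260 − 1.282 = 2.2440 → 2.24
Power = Φ(2.24) = 0.987.

Power ≈ 0.987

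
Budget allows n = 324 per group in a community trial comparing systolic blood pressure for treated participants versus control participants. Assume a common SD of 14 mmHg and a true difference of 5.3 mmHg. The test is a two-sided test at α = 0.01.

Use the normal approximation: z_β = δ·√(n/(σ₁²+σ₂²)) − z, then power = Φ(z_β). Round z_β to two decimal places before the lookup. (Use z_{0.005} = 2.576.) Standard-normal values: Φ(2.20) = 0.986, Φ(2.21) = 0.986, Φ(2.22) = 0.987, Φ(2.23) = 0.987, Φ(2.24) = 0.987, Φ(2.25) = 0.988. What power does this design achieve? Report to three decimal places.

Power ≈ 0.987

z_β = δ·√(n/(σ₁²+σ₂²)) − z_{α/2}
    = 5.3 · √(324/392) − 2.576
    = 5.3 · 0.90914 − 2.576
    = 4.8184 − 2.576 = 2.2424 → 2.24
Power = Φ(2.24) = 0.987.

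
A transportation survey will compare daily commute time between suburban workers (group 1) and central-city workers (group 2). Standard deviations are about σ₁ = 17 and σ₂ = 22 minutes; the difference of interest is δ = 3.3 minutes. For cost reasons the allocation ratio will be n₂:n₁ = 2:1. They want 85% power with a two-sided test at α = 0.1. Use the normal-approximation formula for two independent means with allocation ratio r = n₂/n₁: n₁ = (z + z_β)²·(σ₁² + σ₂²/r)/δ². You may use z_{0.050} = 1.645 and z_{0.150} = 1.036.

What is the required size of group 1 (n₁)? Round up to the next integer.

n₁ = 351

n₁ = (z_{α/2} + z_β)² · (σ₁² + σ₂²/r) / δ²
   = (1.645 + 1.036)² · (17² + 22²/2) / 3.3²
   = 7.1878 · (289 + 242) / 10.89
   = 7.1878 · 531 / 10.89
   = 350.48
Round up → n₁ = 351; n₂ = r·n₁ = 2 × 351 = 702.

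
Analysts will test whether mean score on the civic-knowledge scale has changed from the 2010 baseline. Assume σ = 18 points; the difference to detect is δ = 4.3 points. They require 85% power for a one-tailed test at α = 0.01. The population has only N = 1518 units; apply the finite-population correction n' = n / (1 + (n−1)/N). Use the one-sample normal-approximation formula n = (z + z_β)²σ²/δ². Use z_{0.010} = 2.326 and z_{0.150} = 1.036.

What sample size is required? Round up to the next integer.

n = (z_α + z_β)² · σ² / δ²
  = (2.326 + 1.036)² · 18² / 4.3²
  = 11.3030 · 324 / 18.49
  = 198.06
Finite-population correction (N = 1518): 198.06 / (1 + (198.06 − 1)/1518) = 175.31.
Round up → n = 176.

n = 176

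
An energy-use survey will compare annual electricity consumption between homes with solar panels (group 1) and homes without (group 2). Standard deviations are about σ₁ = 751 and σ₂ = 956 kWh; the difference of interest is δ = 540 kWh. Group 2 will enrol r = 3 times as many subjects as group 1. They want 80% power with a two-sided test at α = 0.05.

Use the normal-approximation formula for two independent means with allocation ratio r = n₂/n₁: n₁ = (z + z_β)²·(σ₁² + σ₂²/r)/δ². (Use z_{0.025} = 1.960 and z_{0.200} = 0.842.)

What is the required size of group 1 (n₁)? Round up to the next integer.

n₁ = 24

n₁ = (z_{α/2} + z_β)² · (σ₁² + σ₂²/r) / δ²
   = (1.960 + 0.842)² · (751² + 956²/3) / 540²
   = 7.8512 · (564001 + 304645.3) / 291600
   = 7.8512 · 868646.3 / 291600
   = 23.39
Round up → n₁ = 24; n₂ = r·n₁ = 3 × 24 = 72.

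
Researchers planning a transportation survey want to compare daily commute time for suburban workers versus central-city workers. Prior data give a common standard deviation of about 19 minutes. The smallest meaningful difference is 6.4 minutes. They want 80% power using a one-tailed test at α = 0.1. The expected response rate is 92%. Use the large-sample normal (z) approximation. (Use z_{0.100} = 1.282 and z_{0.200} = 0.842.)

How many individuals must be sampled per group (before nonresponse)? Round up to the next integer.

n = 87 per group

n = (z_α + z_β)² · (σ₁² + σ₂²) / δ²
  = (1.282 + 0.842)² · (2·19² = 722) / 6.4²
  = 4.5114 · 722 / 40.96
  = 79.52
Adjust for 92% response: 79.52 / 0.92 = 86.44.
Round up → n = 87 per group.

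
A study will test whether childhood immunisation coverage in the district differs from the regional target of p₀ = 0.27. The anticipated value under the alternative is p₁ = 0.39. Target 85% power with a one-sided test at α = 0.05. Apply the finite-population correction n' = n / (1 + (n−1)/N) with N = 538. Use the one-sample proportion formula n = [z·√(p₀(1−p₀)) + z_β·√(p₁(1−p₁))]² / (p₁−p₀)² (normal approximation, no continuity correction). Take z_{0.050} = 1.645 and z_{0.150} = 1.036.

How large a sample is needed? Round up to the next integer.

n = [z_α·√(p₀q₀) + z_β·√(p₁q₁)]² / (p₁ − p₀)²
  = [1.645·√(0.27·0.73) + 1.036·√(0.39·0.61)]² / (0.12)²
  = [1.645·0.4440 + 1.036·0.4877]² / 0.0144
  = [1.2356]² / 0.0144
  = 106.03
Finite-population correction (N = 538): 106.03 / (1 + (106.03 − 1)/538) = 88.71.
Round up → n = 89.

n = 89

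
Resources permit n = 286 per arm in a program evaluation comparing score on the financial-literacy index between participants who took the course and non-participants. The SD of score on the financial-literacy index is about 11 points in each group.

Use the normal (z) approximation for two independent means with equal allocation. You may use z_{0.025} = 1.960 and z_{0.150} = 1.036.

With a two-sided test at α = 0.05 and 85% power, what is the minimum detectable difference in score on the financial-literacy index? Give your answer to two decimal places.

δ = (z_{α/2} + z_β) · √((σ₁²+σ₂²)/n)
  = (1.960 + 1.036) · √(242/286)
  = 2.996 · √0.84615
  = 2.996 · 0.9199
  = 2.7559

Minimum detectable difference ≈ 2.76 points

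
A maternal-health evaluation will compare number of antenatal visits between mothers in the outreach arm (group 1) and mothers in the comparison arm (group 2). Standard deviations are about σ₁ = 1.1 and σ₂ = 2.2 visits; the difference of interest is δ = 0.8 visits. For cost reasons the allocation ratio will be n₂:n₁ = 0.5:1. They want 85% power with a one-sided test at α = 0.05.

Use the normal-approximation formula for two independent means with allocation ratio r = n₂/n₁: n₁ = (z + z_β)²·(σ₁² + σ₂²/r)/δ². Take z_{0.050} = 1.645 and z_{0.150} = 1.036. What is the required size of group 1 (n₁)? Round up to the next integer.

n₁ = (z_α + z_β)² · (σ₁² + σ₂²/r) / δ²
   = (1.645 + 1.036)² · (1.1² + 2.2²/0.5) / 0.8²
   = 7.1878 · (1.21 + 9.68) / 0.64
   = 7.1878 · 10.89 / 0.64
   = 122.30
Round up → n₁ = 123; n₂ = r·n₁ = 0.5 × 123 = 62.

n₁ = 123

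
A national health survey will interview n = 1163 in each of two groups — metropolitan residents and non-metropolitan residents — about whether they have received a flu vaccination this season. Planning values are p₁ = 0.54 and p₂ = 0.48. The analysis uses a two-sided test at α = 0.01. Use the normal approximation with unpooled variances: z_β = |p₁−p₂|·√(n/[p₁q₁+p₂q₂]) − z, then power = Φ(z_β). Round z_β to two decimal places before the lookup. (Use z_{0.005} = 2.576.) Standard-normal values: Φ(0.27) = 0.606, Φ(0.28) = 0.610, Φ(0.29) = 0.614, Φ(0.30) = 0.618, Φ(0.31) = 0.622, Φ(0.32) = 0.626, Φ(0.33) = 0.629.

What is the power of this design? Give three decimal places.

Power ≈ 0.626

z_β = |p₁−p₂|·√(n/[p₁q₁+p₂q₂]) − z_{α/2}
    = 0.06 · √(1163/0.4980) − 2.576
    = 0.06 · 48.3254 − 2.576
    = 2.8995 − 2.576 = 0.3235 → 0.32
Power = Φ(0.32) = 0.626.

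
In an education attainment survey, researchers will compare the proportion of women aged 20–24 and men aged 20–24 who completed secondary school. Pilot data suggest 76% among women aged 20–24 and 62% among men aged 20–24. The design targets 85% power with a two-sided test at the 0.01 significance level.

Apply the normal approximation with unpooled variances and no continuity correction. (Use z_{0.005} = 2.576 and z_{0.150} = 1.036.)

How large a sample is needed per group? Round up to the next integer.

n = (z_{α/2} + z_β)² · [p₁(1−p₁) + p₂(1−p₂)] / (p₁ − p₂)²
  = (2.576 + 1.036)² · (0.76·0.24 + 0.62·0.38) / (0.14)²
  = (3.612)² · (0.1824 + 0.2356) / 0.0196
  = 13.0465 · 0.4180 / 0.0196
  = 278.24
Round up → n = 279 per group.

n = 279 per group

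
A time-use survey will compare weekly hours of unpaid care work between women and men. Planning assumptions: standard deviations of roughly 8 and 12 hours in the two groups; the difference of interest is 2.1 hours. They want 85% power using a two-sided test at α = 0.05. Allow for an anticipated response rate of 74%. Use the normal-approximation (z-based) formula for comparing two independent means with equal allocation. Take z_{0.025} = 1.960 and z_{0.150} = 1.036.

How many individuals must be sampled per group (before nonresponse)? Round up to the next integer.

n = (z_{α/2} + z_β)² · (σ₁² + σ₂²) / δ²
  = (1.960 + 1.036)² · (8² + 12² = 208) / 2.1²
  = 8.9760 · 208 / 4.41
  = 423.36
Adjust for 74% response: 423.36 / 0.74 = 572.11.
Round up → n = 573 per group.

n = 573 per group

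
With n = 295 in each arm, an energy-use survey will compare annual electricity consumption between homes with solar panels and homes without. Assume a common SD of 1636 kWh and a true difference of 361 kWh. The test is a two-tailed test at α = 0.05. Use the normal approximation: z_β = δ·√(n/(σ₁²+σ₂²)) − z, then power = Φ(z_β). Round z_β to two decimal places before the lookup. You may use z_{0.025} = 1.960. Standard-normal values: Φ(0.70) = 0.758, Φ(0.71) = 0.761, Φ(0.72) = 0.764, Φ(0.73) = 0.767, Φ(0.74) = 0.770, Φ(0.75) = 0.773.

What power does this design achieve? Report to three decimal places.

z_β = δ·√(n/(σ₁²+σ₂²)) − z_{α/2}
    = 361 · √(295/5352992) − 1.960
    = 361 · 0.00742 − 1.960
    = 2.6799 − 1.960 = 0.7199 → 0.72
Power = Φ(0.72) = 0.764.

Power ≈ 0.764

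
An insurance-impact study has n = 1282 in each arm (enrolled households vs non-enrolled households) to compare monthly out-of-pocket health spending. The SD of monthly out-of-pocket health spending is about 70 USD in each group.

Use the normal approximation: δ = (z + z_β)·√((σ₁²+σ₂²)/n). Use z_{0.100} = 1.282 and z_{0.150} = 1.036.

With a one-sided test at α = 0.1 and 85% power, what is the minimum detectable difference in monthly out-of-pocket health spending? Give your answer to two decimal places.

Minimum detectable difference ≈ 6.41 USD

δ = (z_α + z_β) · √((σ₁²+σ₂²)/n)
  = (1.282 + 1.036) · √(9800/1282)
  = 2.318 · √7.6443
  = 2.318 · 2.7648
  = 6.4089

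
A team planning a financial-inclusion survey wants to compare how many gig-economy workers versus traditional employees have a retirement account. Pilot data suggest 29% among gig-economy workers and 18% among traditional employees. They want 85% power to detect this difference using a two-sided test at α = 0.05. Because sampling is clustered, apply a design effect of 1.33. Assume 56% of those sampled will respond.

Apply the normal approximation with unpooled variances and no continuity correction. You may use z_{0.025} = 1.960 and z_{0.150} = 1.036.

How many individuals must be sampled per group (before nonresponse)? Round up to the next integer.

n = (z_{α/2} + z_β)² · [p₁(1−p₁) + p₂(1−p₂)] / (p₁ − p₂)²
  = (1.960 + 1.036)² · (0.29·0.71 + 0.18·0.82) / (0.11)²
  = (2.996)² · (0.2059 + 0.1476) / 0.0121
  = 8.9760 · 0.3535 / 0.0121
  = 262.23
Design effect: 1.33 × 262.23 = 348.77.
Adjust for 56% response: 348.77 / 0.56 = 622.80.
Round up → n = 623 per group.

n = 623 per group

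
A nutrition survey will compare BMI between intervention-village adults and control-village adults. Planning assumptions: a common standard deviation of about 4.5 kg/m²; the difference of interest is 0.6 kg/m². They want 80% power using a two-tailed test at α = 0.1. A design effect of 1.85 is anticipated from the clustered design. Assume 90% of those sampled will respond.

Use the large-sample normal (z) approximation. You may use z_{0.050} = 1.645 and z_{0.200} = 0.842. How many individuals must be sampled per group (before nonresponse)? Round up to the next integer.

n = 1431 per group

n = (z_{α/2} + z_β)² · (σ₁² + σ₂²) / δ²
  = (1.645 + 0.842)² · (2·4.5² = 40.5) / 0.6²
  = 6.1852 · 40.5 / 0.36
  = 695.83
Design effect: 1.85 × 695.83 = 1287.29.
Adjust for 90% response: 1287.29 / 0.90 = 1430.32.
Round up → n = 1431 per group.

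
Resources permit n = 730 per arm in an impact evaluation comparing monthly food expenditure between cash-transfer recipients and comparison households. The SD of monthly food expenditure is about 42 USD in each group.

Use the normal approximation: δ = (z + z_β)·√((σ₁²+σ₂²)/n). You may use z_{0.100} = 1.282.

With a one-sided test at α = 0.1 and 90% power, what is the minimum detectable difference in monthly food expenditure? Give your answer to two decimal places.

Minimum detectable difference ≈ 5.64 USD

δ = (z_α + z_β) · √((σ₁²+σ₂²)/n)
  = (1.282 + 1.282) · √(3528/730)
  = 2.564 · √4.8329
  = 2.564 · 2.1984
  = 5.6366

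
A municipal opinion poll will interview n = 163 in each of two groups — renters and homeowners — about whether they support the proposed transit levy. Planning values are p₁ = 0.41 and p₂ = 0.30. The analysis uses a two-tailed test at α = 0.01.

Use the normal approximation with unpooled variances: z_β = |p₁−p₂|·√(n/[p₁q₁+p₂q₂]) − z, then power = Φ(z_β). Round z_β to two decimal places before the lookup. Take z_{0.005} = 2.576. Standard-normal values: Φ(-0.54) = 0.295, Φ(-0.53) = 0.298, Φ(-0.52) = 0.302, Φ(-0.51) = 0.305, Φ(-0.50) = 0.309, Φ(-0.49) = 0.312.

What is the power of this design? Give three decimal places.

z_β = |p₁−p₂|·√(n/[p₁q₁+p₂q₂]) − z_{α/2}
    = 0.11 · √(163/0.4519) − 2.576
    = 0.11 · 18.9921 − 2.576
    = 2.0891 − 2.576 = -0.4869 → -0.49
Power = Φ(-0.49) = 0.312.

Power ≈ 0.312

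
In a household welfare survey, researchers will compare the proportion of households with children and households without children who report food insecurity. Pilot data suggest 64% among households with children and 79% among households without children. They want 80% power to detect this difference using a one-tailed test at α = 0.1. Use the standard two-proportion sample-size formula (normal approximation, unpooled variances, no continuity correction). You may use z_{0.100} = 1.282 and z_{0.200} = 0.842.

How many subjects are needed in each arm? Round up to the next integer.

n = 80 per group

n = (z_α + z_β)² · [p₁(1−p₁) + p₂(1−p₂)] / (p₁ − p₂)²
  = (1.282 + 0.842)² · (0.64·0.36 + 0.79·0.21) / (-0.15)²
  = (2.124)² · (0.2304 + 0.1659) / 0.0225
  = 4.5114 · 0.3963 / 0.0225
  = 79.46
Round up → n = 80 per group.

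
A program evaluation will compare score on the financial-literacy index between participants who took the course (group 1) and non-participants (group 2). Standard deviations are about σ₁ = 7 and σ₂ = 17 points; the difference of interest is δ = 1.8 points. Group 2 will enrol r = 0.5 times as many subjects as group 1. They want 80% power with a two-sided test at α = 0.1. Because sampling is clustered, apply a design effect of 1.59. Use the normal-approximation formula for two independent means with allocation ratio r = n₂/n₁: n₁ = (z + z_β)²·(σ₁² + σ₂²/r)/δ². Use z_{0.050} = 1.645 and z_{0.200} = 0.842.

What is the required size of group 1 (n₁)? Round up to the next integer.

n₁ = 1904

n₁ = (z_{α/2} + z_β)² · (σ₁² + σ₂²/r) / δ²
   = (1.645 + 0.842)² · (7² + 17²/0.5) / 1.8²
   = 6.1852 · (49 + 578) / 3.24
   = 6.1852 · 627 / 3.24
   = 1196.94
Design effect: 1.59 × 1196.94 = 1903.14.
Round up → n₁ = 1904; n₂ = r·n₁ = 0.5 × 1904 = 952.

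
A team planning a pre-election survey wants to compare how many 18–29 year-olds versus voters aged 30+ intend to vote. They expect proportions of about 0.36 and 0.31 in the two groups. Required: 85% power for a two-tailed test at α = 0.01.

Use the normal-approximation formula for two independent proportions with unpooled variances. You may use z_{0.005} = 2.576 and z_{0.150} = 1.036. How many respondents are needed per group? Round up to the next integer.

n = 2319 per group

n = (z_{α/2} + z_β)² · [p₁(1−p₁) + p₂(1−p₂)] / (p₁ − p₂)²
  = (2.576 + 1.036)² · (0.36·0.64 + 0.31·0.69) / (0.05)²
  = (3.612)² · (0.2304 + 0.2139) / 0.0025
  = 13.0465 · 0.4443 / 0.0025
  = 2318.63
Round up → n = 2319 per group.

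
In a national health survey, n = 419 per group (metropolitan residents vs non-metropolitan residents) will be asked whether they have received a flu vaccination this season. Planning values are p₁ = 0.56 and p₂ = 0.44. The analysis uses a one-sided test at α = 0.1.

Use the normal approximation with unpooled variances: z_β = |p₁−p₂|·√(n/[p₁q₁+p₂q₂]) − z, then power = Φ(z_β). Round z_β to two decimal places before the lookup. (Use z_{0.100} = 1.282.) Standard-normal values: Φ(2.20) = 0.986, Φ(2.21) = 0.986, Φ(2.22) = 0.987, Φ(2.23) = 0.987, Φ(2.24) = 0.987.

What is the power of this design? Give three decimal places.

Power ≈ 0.987

z_β = |p₁−p₂|·√(n/[p₁q₁+p₂q₂]) − z_α
    = 0.12 · √(419/0.4928) − 1.282
    = 0.12 · 29.1589 − 1.282
    = 3.4991 − 1.282 = 2.2171 → 2.22
Power = Φ(2.22) = 0.987.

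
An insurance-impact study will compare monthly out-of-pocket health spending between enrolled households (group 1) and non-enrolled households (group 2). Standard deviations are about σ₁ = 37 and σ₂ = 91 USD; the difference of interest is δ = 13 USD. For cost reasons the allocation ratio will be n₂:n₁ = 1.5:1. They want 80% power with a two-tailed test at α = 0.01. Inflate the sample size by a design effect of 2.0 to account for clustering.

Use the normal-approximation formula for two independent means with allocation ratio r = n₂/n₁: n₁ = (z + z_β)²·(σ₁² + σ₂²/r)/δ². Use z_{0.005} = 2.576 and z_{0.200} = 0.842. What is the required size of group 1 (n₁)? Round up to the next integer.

n₁ = (z_{α/2} + z_β)² · (σ₁² + σ₂²/r) / δ²
   = (2.576 + 0.842)² · (37² + 91²/1.5) / 13²
   = 11.6827 · (1369 + 5520.7) / 169
   = 11.6827 · 6889.7 / 169
   = 476.27
Design effect: 2.0 × 476.27 = 952.55.
Round up → n₁ = 953; n₂ = r·n₁ = 1.5 × 953 = 1430.

n₁ = 953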